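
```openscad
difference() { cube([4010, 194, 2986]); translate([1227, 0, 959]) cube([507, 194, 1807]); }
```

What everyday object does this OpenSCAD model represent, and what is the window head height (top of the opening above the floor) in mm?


A wall with a window opening. The window head height is 2766 mm.

A wall with a rectangular opening subtracted — a window. Sill at z = 959, opening 1807 mm tall, so the head is at 959 + 1807 = 2766 mm.


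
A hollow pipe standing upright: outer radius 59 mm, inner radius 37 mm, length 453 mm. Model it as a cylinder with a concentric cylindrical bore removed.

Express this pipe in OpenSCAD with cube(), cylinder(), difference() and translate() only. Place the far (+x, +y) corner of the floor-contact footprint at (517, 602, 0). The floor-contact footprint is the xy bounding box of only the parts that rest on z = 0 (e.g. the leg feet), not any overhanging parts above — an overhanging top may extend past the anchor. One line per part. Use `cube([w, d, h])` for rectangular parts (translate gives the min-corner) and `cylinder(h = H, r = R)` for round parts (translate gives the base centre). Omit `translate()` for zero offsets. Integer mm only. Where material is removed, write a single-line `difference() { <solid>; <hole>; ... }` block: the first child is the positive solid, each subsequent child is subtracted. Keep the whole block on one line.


difference() { translate([458, 543, 0]) cylinder(h = 453, r = 59); translate([458, 543, 0]) cylinder(h = 453, r = 37); }


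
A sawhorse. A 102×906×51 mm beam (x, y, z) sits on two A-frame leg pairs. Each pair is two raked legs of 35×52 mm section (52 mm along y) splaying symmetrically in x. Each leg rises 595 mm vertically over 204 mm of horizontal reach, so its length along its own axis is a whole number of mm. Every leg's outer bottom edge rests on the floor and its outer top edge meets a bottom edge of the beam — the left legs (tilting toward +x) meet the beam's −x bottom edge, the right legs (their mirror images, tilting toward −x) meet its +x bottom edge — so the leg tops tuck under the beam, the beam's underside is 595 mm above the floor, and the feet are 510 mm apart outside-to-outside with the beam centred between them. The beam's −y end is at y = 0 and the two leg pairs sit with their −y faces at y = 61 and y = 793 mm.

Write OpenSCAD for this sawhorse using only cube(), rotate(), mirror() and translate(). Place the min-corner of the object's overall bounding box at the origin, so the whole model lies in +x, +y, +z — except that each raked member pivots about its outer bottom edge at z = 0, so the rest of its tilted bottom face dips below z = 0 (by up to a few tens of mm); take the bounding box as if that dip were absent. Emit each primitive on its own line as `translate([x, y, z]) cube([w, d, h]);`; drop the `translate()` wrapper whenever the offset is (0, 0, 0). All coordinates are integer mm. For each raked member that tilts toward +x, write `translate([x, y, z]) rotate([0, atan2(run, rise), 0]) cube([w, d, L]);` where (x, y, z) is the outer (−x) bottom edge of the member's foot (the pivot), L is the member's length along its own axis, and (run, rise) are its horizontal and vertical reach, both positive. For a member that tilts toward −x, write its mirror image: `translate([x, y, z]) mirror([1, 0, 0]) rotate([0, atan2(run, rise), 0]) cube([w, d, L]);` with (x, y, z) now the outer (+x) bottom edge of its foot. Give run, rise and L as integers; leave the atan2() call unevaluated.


translate([204, 0, 595]) cube([102, 906, 51]);
translate([0, 61, 0]) rotate([0, atan2(204, 595), 0]) cube([35, 52, 629]);
translate([510, 61, 0]) mirror([1, 0, 0]) rotate([0, atan2(204, 595), 0]) cube([35, 52, 629]);
translate([0, 793, 0]) rotate([0, atan2(204, 595), 0]) cube([35, 52, 629]);
translate([510, 793, 0]) mirror([1, 0, 0]) rotate([0, atan2(204, 595), 0]) cube([35, 52, 629]);


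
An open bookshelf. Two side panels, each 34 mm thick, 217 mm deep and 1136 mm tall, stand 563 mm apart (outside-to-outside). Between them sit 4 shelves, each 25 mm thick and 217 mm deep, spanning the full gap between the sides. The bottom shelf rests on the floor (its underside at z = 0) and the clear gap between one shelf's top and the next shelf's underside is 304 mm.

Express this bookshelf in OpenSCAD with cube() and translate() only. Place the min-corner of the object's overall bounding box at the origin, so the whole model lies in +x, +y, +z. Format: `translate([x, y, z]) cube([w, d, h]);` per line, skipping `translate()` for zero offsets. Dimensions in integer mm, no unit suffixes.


cube([34, 217, 1136]);
translate([529, 0, 0]) cube([34, 217, 1136]);
translate([34, 0, 0]) cube([495, 217, 25]);
translate([34, 0, 329]) cube([495, 217, 25]);
translate([34, 0, 658]) cube([495, 217, 25]);
translate([34, 0, 987]) cube([495, 217, 25]);


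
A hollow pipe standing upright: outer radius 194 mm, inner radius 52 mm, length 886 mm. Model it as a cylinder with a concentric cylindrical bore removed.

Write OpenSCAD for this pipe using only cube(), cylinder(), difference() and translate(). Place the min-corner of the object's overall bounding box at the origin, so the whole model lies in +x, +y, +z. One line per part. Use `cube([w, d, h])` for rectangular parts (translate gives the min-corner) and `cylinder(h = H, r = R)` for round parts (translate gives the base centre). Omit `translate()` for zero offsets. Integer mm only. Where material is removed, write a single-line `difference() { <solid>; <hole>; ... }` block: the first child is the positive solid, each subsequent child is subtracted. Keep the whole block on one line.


difference() { translate([194, 194, 0]) cylinder(h = 886, r = 194); translate([194, 194, 0]) cylinder(h = 886, r = 52); }


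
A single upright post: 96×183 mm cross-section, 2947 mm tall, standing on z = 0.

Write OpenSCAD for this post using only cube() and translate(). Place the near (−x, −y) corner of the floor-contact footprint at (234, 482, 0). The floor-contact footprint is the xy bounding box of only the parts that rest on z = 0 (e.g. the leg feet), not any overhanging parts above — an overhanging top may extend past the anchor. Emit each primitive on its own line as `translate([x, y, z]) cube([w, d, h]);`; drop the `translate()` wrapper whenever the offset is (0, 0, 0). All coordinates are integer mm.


translate([234, 482, 0]) cube([96, 183, 2947]);


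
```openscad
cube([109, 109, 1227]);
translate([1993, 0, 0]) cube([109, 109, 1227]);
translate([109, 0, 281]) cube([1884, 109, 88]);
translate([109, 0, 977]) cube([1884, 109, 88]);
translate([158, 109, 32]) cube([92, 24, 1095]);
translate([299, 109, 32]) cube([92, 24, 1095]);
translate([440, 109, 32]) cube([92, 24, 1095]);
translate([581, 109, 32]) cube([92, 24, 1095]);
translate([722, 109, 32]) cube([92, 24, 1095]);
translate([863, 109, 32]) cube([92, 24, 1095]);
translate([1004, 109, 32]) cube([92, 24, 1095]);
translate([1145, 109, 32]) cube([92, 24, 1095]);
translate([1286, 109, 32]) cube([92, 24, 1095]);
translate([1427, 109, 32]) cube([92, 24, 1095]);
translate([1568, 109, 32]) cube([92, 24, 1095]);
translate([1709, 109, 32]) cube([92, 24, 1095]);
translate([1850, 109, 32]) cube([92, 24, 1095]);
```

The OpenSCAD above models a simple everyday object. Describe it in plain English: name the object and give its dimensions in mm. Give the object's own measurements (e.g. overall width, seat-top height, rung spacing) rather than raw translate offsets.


A fence section. Two 109×109 mm posts, 1227 mm tall, stand on the floor with a clear span of 1884 mm between their inner faces. Two horizontal rails of 109×88 mm section span the gap between the posts with their undersides at z = 281 mm and z = 977 mm, flush with the posts' −y face. 13 pickets, each 92 mm wide, 24 mm thick and 1095 mm tall, are fixed to the +y face of the rails with their bottoms at z = 32 mm, spaced across the span with a 49 mm gap after the −x post and between neighbouring pickets, with 51 mm left before the +x post.


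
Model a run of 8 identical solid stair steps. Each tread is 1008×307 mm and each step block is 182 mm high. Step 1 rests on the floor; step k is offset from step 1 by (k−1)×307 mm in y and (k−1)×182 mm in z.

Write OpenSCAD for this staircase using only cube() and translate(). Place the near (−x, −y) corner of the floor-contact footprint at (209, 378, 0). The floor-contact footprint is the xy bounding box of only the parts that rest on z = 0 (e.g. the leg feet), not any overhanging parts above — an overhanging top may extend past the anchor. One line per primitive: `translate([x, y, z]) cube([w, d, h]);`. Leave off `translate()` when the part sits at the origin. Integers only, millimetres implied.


translate([209, 378, 0]) cube([1008, 307, 182]);
translate([209, 685, 182]) cube([1008, 307, 182]);
translate([209, 992, 364]) cube([1008, 307, 182]);
translate([209, 1299, 546]) cube([1008, 307, 182]);
translate([209, 1606, 728]) cube([1008, 307, 182]);
translate([209, 1913, 910]) cube([1008, 307, 182]);
translate([209, 2220, 1092]) cube([1008, 307, 182]);
translate([209, 2527, 1274]) cube([1008, 307, 182]);


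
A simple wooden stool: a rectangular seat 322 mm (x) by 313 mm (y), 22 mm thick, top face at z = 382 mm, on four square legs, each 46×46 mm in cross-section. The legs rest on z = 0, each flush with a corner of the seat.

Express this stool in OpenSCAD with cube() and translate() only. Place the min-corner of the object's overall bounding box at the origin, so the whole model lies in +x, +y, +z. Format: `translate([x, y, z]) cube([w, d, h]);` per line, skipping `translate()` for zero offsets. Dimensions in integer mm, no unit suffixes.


// leg_h = 382 - 22 = 360
translate([0, 0, 360]) cube([322, 313, 22]);
cube([46, 46, 360]);
translate([276, 0, 0]) cube([46, 46, 360]);
translate([0, 267, 0]) cube([46, 46, 360]);
translate([276, 267, 0]) cube([46, 46, 360]);


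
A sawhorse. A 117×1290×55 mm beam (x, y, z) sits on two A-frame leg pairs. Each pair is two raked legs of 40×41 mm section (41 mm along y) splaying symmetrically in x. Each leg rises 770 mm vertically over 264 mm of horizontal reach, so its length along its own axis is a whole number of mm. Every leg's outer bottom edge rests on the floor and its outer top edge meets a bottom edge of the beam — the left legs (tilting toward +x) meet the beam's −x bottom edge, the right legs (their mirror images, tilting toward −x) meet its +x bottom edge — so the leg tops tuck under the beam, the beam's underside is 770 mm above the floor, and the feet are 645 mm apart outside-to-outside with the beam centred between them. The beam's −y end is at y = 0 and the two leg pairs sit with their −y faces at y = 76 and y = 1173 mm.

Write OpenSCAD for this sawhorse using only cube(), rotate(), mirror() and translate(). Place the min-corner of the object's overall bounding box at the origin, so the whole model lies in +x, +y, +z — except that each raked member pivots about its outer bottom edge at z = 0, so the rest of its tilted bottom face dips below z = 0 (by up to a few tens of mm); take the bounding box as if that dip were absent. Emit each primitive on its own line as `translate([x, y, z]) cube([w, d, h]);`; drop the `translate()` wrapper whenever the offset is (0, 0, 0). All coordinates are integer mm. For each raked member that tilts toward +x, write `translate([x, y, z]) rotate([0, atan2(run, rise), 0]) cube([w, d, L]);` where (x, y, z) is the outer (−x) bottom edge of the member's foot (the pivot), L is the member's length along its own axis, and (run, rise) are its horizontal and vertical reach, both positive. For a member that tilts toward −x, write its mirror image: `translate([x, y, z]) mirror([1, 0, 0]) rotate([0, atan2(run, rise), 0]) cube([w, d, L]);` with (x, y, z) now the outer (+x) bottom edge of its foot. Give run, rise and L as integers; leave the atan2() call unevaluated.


// leg length = √(264² + 770²) = 814
// right-leg outer foot x = 2·264 + 117 = 645
// beam min-corner = (264, 0, 770)
translate([264, 0, 770]) cube([117, 1290, 55]);
translate([0, 76, 0]) rotate([0, atan2(264, 770), 0]) cube([40, 41, 814]);
translate([645, 76, 0]) mirror([1, 0, 0]) rotate([0, atan2(264, 770), 0]) cube([40, 41, 814]);
translate([0, 1173, 0]) rotate([0, atan2(264, 770), 0]) cube([40, 41, 814]);
translate([645, 1173, 0]) mirror([1, 0, 0]) rotate([0, atan2(264, 770), 0]) cube([40, 41, 814]);


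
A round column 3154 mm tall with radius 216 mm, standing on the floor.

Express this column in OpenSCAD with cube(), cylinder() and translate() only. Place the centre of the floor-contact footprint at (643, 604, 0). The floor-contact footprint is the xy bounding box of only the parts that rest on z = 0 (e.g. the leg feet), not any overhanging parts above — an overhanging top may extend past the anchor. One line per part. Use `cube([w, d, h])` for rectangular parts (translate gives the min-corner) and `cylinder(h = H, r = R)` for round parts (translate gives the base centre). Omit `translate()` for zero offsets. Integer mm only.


translate([643, 604, 0]) cylinder(h = 3154, r = 216);


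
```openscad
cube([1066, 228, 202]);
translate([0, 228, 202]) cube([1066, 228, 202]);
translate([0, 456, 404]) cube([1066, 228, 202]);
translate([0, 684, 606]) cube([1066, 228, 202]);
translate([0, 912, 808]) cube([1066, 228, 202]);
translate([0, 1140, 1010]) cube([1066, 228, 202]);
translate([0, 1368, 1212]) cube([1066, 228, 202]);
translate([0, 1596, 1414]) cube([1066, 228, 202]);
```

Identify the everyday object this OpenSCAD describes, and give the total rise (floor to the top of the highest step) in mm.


A staircase. The total rise is 1616 mm.

8 identical blocks, each offset up and back from the previous — a staircase. Each step is 202 mm tall and there are 8 of them, so the total rise is 8 × 202 = 1616 mm.


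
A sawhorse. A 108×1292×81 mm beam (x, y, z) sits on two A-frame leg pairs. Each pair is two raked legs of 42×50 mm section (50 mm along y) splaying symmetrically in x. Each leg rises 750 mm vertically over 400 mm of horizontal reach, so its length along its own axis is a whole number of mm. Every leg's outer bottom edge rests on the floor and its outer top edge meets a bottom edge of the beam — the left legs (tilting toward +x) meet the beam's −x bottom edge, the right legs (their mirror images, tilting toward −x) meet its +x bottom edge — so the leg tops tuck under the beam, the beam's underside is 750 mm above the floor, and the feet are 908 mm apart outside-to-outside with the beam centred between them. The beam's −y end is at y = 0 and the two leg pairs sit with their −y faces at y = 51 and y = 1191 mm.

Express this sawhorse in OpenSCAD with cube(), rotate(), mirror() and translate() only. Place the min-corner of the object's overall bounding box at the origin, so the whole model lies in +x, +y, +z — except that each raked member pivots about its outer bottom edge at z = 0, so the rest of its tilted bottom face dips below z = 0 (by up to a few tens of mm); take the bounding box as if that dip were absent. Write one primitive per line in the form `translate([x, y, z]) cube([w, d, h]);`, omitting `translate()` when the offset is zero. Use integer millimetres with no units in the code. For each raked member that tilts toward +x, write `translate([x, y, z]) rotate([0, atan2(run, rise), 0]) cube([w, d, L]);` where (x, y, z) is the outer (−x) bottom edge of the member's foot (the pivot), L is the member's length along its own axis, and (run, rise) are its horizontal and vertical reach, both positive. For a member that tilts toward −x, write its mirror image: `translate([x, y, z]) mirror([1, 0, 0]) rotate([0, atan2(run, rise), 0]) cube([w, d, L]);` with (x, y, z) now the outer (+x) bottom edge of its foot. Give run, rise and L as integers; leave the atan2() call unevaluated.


// leg length = √(400² + 750²) = 850
// right-leg outer foot x = 2·400 + 108 = 908
// beam min-corner = (400, 0, 750)
translate([400, 0, 750]) cube([108, 1292, 81]);
translate([0, 51, 0]) rotate([0, atan2(400, 750), 0]) cube([42, 50, 850]);
translate([908, 51, 0]) mirror([1, 0, 0]) rotate([0, atan2(400, 750), 0]) cube([42, 50, 850]);
translate([0, 1191, 0]) rotate([0, atan2(400, 750), 0]) cube([42, 50, 850]);
translate([908, 1191, 0]) mirror([1, 0, 0]) rotate([0, atan2(400, 750), 0]) cube([42, 50, 850]);


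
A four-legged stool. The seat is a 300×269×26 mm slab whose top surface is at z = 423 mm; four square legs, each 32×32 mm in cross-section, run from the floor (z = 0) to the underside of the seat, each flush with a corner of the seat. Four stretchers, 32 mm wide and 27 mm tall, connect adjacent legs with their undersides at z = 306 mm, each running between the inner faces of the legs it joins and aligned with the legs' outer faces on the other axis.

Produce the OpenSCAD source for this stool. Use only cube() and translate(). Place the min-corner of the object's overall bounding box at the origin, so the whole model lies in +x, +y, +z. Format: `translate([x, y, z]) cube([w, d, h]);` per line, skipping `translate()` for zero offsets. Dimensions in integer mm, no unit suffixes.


translate([0, 0, 397]) cube([300, 269, 26]);
cube([32, 32, 397]);
translate([268, 0, 0]) cube([32, 32, 397]);
translate([0, 237, 0]) cube([32, 32, 397]);
translate([268, 237, 0]) cube([32, 32, 397]);
translate([32, 0, 306]) cube([236, 32, 27]);
translate([32, 237, 306]) cube([236, 32, 27]);
translate([0, 32, 306]) cube([32, 205, 27]);
translate([268, 32, 306]) cube([32, 205, 27]);


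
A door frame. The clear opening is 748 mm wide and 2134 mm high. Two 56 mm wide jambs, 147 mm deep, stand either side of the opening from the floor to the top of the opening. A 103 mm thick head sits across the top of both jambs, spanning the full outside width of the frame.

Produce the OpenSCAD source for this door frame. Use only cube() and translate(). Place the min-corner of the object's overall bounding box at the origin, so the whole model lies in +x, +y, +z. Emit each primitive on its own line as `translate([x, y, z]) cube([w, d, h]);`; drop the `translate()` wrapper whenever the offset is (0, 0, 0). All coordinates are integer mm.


cube([56, 147, 2134]);
translate([804, 0, 0]) cube([56, 147, 2134]);
translate([0, 0, 2134]) cube([860, 147, 103]);


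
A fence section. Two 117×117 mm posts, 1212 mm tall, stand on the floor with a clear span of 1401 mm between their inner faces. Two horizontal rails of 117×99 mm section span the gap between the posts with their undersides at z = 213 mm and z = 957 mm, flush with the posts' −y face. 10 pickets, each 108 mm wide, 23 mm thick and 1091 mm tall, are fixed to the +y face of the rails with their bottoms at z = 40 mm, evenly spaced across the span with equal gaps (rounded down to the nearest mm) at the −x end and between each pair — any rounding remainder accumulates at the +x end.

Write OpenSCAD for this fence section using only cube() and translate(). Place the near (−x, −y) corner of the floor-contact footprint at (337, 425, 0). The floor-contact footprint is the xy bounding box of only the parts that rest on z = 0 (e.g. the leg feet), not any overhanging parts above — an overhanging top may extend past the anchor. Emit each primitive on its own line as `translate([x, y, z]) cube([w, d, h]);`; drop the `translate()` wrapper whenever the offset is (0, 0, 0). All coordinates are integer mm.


translate([337, 425, 0]) cube([117, 117, 1212]);
translate([1855, 425, 0]) cube([117, 117, 1212]);
translate([454, 425, 213]) cube([1401, 117, 99]);
translate([454, 425, 957]) cube([1401, 117, 99]);
translate([483, 542, 40]) cube([108, 23, 1091]);
translate([620, 542, 40]) cube([108, 23, 1091]);
translate([757, 542, 40]) cube([108, 23, 1091]);
translate([894, 542, 40]) cube([108, 23, 1091]);
translate([1031, 542, 40]) cube([108, 23, 1091]);
translate([1168, 542, 40]) cube([108, 23, 1091]);
translate([1305, 542, 40]) cube([108, 23, 1091]);
translate([1442, 542, 40]) cube([108, 23, 1091]);
translate([1579, 542, 40]) cube([108, 23, 1091]);
translate([1716, 542, 40]) cube([108, 23, 1091]);


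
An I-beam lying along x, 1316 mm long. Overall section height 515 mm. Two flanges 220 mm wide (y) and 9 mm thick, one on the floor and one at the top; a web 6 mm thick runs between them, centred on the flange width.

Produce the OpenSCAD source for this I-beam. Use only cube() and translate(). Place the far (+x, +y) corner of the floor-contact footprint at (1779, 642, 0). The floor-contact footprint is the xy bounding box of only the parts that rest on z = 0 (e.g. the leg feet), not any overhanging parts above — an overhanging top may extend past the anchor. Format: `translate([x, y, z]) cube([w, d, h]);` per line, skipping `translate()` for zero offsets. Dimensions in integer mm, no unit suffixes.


translate([463, 422, 0]) cube([1316, 220, 9]);
translate([463, 529, 9]) cube([1316, 6, 497]);
translate([463, 422, 506]) cube([1316, 220, 9]);


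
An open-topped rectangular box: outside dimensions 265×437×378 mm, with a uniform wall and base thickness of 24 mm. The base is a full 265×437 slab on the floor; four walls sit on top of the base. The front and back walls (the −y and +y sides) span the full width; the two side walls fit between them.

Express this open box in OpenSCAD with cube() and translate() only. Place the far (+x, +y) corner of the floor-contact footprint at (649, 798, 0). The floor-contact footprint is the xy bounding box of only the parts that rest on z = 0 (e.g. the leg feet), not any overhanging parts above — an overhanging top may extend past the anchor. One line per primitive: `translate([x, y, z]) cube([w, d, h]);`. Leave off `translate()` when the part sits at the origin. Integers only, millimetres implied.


translate([384, 361, 0]) cube([265, 437, 24]);
translate([384, 361, 24]) cube([265, 24, 354]);
translate([384, 774, 24]) cube([265, 24, 354]);
translate([384, 385, 24]) cube([24, 389, 354]);
translate([625, 385, 24]) cube([24, 389, 354]);


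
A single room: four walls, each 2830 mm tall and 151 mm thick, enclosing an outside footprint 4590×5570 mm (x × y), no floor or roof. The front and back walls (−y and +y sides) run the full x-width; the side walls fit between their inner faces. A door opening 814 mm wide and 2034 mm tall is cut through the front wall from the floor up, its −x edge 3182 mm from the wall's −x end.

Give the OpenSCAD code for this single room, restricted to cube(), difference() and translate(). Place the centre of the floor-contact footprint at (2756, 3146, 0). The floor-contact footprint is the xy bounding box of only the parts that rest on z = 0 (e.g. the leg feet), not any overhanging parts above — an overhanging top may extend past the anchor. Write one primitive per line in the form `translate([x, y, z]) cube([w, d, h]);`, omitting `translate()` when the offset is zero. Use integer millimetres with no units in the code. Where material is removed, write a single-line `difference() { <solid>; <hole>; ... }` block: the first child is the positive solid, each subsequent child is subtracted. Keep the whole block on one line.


difference() { translate([461, 361, 0]) cube([4590, 151, 2830]); translate([3643, 361, 0]) cube([814, 151, 2034]); }
translate([461, 5780, 0]) cube([4590, 151, 2830]);
translate([461, 512, 0]) cube([151, 5268, 2830]);
translate([4900, 512, 0]) cube([151, 5268, 2830]);


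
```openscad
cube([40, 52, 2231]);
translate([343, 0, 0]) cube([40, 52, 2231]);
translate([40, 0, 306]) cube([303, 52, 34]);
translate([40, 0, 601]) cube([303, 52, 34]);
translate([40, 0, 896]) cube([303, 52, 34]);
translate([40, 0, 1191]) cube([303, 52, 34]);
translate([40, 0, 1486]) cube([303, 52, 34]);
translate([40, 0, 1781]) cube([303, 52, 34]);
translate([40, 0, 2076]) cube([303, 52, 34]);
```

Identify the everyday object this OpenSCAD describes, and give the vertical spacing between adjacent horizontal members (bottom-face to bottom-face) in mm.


A ladder. The rung spacing is 295 mm.

Two tall 40×52 posts with 7 short bars between them — a ladder. Adjacent rungs sit at z = 306 and z = 601, so the spacing is 601 − 306 = 295 mm.


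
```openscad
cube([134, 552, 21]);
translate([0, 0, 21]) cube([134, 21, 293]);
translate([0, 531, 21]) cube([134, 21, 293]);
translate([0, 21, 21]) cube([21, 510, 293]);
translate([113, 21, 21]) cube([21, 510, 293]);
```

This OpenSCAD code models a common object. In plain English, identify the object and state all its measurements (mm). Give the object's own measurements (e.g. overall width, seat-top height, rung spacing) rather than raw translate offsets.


An open-topped rectangular box: outside dimensions 134×552×314 mm, with a uniform wall and base thickness of 21 mm. The base is a full 134×552 slab on the floor; four walls sit on top of the base. The front and back walls (the −y and +y sides) span the full width; the two side walls fit between them.


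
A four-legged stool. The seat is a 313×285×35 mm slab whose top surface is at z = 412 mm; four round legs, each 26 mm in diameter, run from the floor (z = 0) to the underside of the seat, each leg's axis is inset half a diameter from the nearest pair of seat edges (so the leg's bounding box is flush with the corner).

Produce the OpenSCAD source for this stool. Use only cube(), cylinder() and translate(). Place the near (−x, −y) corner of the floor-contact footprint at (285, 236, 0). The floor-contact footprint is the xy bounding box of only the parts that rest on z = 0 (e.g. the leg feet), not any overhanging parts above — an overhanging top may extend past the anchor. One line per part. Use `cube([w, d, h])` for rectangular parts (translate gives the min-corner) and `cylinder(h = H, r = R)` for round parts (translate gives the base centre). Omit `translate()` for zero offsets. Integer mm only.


// leg_h = 412 - 35 = 377
translate([285, 236, 377]) cube([313, 285, 35]);
translate([298, 249, 0]) cylinder(h = 377, r = 13);
translate([585, 249, 0]) cylinder(h = 377, r = 13);
translate([298, 508, 0]) cylinder(h = 377, r = 13);
translate([585, 508, 0]) cylinder(h = 377, r = 13);


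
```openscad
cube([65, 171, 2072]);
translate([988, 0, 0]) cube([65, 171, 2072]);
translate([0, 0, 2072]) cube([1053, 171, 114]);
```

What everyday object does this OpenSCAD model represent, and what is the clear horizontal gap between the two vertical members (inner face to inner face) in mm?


A door frame. The clear opening width is 923 mm.

Two 2072 mm tall posts with a header on top — a door frame. The left jamb is 65 mm wide at x = 0; the right jamb starts at x = 988. The clear opening is 988 − 65 = 923 mm.


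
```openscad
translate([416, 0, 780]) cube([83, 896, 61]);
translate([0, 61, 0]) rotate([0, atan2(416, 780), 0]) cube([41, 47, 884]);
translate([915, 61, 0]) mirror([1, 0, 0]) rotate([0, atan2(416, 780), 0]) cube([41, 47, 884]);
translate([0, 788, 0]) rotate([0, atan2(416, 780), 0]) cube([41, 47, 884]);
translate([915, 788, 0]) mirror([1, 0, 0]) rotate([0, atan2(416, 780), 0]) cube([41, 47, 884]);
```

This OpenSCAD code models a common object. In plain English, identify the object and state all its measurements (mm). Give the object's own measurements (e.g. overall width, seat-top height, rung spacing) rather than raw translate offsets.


A sawhorse. A 83×896×61 mm beam (x, y, z) sits on two A-frame leg pairs. Each pair is two raked legs of 41×47 mm section (47 mm along y) splaying symmetrically in x. Each leg rises 780 mm vertically over 416 mm of horizontal reach and is 884 mm long along its own axis. Every leg's outer bottom edge rests on the floor and its outer top edge meets a bottom edge of the beam — the left legs (tilting toward +x) meet the beam's −x bottom edge, the right legs (their mirror images, tilting toward −x) meet its +x bottom edge — so the leg tops tuck under the beam, the beam's underside is 780 mm above the floor, and the feet are 915 mm apart outside-to-outside with the beam centred between them. The two leg pairs are set in 61 mm from either end of the beam.


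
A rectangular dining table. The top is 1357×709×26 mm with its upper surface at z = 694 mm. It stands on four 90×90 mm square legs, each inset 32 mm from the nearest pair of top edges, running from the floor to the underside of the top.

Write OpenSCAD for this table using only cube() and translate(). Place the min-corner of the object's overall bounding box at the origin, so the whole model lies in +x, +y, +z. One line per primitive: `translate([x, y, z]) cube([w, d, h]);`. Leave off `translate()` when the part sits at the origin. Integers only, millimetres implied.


translate([0, 0, 668]) cube([1357, 709, 26]);
translate([32, 32, 0]) cube([90, 90, 668]);
translate([1235, 32, 0]) cube([90, 90, 668]);
translate([32, 587, 0]) cube([90, 90, 668]);
translate([1235, 587, 0]) cube([90, 90, 668]);


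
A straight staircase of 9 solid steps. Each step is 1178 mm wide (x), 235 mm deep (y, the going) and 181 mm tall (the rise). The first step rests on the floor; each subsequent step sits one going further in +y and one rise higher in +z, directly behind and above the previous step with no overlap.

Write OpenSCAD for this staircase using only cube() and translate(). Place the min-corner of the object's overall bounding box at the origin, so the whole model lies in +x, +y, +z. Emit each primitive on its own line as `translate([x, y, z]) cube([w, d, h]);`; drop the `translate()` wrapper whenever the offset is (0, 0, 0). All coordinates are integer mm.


cube([1178, 235, 181]);
translate([0, 235, 181]) cube([1178, 235, 181]);
translate([0, 470, 362]) cube([1178, 235, 181]);
translate([0, 705, 543]) cube([1178, 235, 181]);
translate([0, 940, 724]) cube([1178, 235, 181]);
translate([0, 1175, 905]) cube([1178, 235, 181]);
translate([0, 1410, 1086]) cube([1178, 235, 181]);
translate([0, 1645, 1267]) cube([1178, 235, 181]);
translate([0, 1880, 1448]) cube([1178, 235, 181]);


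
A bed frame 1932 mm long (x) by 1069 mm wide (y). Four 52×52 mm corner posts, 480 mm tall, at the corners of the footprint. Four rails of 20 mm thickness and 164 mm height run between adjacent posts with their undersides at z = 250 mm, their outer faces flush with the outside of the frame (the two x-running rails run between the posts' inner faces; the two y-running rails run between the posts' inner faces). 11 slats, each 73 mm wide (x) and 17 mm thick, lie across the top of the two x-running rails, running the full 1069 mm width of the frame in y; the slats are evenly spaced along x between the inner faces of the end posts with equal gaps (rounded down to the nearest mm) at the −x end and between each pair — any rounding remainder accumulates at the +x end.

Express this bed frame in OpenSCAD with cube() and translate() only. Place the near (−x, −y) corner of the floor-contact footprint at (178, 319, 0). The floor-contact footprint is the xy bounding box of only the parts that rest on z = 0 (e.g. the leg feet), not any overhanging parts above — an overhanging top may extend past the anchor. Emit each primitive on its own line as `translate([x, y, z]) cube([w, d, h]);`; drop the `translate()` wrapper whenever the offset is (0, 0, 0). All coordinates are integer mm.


translate([178, 319, 0]) cube([52, 52, 480]);
translate([178, 1336, 0]) cube([52, 52, 480]);
translate([2058, 319, 0]) cube([52, 52, 480]);
translate([2058, 1336, 0]) cube([52, 52, 480]);
translate([230, 319, 250]) cube([1828, 20, 164]);
translate([230, 1368, 250]) cube([1828, 20, 164]);
translate([178, 371, 250]) cube([20, 965, 164]);
translate([2090, 371, 250]) cube([20, 965, 164]);
translate([315, 319, 414]) cube([73, 1069, 17]);
translate([473, 319, 414]) cube([73, 1069, 17]);
translate([631, 319, 414]) cube([73, 1069, 17]);
translate([789, 319, 414]) cube([73, 1069, 17]);
translate([947, 319, 414]) cube([73, 1069, 17]);
translate([1105, 319, 414]) cube([73, 1069, 17]);
translate([1263, 319, 414]) cube([73, 1069, 17]);
translate([1421, 319, 414]) cube([73, 1069, 17]);
translate([1579, 319, 414]) cube([73, 1069, 17]);
translate([1737, 319, 414]) cube([73, 1069, 17]);
translate([1895, 319, 414]) cube([73, 1069, 17]);


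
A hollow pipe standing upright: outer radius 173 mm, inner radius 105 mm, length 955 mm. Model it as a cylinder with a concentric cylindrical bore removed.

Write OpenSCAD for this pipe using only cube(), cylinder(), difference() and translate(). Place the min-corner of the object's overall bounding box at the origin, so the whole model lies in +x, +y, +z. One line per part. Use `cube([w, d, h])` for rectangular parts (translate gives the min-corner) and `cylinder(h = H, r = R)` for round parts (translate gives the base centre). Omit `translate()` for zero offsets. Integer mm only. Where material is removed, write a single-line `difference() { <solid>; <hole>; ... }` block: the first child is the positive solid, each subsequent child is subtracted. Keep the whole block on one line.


difference() { translate([173, 173, 0]) cylinder(h = 955, r = 173); translate([173, 173, 0]) cylinder(h = 955, r = 105); }


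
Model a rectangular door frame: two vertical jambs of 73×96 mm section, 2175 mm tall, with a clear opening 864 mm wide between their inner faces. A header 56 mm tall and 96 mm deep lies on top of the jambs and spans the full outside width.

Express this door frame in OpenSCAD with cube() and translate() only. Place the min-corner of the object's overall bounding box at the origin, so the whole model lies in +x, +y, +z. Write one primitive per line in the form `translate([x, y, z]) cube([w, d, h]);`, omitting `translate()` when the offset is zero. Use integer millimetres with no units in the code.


cube([73, 96, 2175]);
translate([937, 0, 0]) cube([73, 96, 2175]);
translate([0, 0, 2175]) cube([1010, 96, 56]);


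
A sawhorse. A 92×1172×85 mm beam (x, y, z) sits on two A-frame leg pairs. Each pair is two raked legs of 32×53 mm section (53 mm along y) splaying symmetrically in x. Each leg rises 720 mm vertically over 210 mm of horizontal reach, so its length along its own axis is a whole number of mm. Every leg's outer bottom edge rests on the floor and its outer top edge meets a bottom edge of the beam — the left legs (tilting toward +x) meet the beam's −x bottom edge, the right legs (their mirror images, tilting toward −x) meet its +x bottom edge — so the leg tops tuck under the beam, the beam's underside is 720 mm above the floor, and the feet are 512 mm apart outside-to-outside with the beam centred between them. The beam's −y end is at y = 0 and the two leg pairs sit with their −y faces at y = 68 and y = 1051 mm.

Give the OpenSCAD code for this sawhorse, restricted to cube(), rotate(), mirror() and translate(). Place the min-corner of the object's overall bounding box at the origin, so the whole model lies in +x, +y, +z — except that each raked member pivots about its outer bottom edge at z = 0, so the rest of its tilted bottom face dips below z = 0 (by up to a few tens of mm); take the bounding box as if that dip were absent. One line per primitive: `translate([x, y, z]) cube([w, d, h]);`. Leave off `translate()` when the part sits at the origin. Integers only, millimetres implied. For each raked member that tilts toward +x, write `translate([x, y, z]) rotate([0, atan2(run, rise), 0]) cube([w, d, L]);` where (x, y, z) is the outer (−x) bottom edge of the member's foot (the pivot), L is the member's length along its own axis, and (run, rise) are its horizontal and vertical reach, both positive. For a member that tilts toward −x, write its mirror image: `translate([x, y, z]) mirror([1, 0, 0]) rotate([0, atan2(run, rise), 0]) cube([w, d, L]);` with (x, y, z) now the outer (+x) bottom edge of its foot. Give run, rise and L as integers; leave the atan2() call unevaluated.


translate([210, 0, 720]) cube([92, 1172, 85]);
translate([0, 68, 0]) rotate([0, atan2(210, 720), 0]) cube([32, 53, 750]);
translate([512, 68, 0]) mirror([1, 0, 0]) rotate([0, atan2(210, 720), 0]) cube([32, 53, 750]);
translate([0, 1051, 0]) rotate([0, atan2(210, 720), 0]) cube([32, 53, 750]);
translate([512, 1051, 0]) mirror([1, 0, 0]) rotate([0, atan2(210, 720), 0]) cube([32, 53, 750]);


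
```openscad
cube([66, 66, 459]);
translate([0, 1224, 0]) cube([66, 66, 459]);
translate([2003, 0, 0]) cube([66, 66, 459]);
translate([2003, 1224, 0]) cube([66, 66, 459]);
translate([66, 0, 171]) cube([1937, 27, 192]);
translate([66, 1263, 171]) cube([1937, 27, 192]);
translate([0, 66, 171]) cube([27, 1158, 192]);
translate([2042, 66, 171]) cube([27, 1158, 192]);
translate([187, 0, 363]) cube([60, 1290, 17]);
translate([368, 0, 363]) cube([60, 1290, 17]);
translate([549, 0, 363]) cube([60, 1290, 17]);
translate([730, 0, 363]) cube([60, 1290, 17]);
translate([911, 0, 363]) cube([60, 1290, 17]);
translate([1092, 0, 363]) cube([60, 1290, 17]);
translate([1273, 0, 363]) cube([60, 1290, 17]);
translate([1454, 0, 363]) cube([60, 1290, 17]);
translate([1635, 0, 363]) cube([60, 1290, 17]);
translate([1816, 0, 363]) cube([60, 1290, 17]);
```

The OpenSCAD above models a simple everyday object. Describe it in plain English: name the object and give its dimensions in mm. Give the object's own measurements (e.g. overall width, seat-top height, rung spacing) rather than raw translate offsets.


A bed frame 2069 mm long (x) by 1290 mm wide (y). Four 66×66 mm corner posts, 459 mm tall, at the corners of the footprint. Four rails of 27 mm thickness and 192 mm height run between adjacent posts with their undersides at z = 171 mm, their outer faces flush with the outside of the frame (the two x-running rails run between the posts' inner faces; the two y-running rails run between the posts' inner faces). 10 slats, each 60 mm wide (x) and 17 mm thick, lie across the top of the two x-running rails, running the full 1290 mm width of the frame in y; along x they sit between the end posts with a 121 mm gap after the −x posts and between neighbouring slats, leaving 127 mm before the +x posts.


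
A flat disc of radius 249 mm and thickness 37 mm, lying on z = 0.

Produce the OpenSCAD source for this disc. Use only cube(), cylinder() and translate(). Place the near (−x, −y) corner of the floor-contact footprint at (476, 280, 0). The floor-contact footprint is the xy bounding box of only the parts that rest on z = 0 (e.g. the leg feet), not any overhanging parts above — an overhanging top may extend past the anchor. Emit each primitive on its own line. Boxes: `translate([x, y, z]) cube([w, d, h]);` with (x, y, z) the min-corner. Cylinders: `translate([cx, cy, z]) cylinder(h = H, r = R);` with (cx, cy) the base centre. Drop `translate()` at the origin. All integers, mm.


translate([725, 529, 0]) cylinder(h = 37, r = 249);


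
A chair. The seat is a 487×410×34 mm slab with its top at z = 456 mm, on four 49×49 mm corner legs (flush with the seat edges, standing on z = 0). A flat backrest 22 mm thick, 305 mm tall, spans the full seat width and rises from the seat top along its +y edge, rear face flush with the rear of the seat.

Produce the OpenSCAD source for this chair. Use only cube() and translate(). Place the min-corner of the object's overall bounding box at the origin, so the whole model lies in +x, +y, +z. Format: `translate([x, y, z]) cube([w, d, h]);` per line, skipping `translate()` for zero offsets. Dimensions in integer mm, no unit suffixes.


translate([0, 0, 422]) cube([487, 410, 34]);
cube([49, 49, 422]);
translate([438, 0, 0]) cube([49, 49, 422]);
translate([0, 361, 0]) cube([49, 49, 422]);
translate([438, 361, 0]) cube([49, 49, 422]);
translate([0, 388, 456]) cube([487, 22, 305]);


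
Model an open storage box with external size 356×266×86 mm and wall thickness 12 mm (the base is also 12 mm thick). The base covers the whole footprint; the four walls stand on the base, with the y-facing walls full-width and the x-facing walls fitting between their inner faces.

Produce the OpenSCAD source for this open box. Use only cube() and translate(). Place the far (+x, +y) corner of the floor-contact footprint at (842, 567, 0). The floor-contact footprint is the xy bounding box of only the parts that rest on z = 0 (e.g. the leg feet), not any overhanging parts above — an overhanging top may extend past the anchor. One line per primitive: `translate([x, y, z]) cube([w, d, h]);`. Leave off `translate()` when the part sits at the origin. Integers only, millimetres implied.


translate([486, 301, 0]) cube([356, 266, 12]);
translate([486, 301, 12]) cube([356, 12, 74]);
translate([486, 555, 12]) cube([356, 12, 74]);
translate([486, 313, 12]) cube([12, 242, 74]);
translate([830, 313, 12]) cube([12, 242, 74]);
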